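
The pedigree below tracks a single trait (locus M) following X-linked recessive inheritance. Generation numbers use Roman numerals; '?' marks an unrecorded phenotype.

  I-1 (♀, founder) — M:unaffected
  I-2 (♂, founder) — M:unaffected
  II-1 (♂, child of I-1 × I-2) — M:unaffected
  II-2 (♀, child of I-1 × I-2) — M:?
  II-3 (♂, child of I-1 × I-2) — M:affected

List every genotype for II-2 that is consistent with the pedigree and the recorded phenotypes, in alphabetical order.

II-2 ∈ {X^MX^M, X^MX^m}

M/I-1 un ·: X^MX^m
M/I-2 un ·: X^MY
M/II-1 un I-1×I-2: X^MY
M/II-2 ? I-1×I-2: X^MX^M|X^MX^m
M/II-3 aff I-1×I-2: X^mY
⇒ M over [I-1,I-2,II-1,II-2,II-3]: 2 consistent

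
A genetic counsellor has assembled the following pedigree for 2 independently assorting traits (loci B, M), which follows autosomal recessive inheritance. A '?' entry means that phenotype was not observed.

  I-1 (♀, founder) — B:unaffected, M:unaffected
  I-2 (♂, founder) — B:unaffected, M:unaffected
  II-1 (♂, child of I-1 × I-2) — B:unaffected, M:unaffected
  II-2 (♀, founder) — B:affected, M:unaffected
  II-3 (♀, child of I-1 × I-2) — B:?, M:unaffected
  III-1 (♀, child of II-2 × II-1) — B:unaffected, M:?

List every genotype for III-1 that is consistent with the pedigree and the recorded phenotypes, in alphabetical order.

III-1 ∈ {Bb MM, Bb Mm, Bb mm}

B/I-1 un ·: BB|Bb
B/I-2 un ·: BB|Bb
B/II-1 un I-1×I-2: BB|Bb
B/II-2 aff ·: bb
B/II-3 ? I-1×I-2: BB|Bb|bb
B/III-1 un II-2×II-1: Bb
⇒ B over [I-1,I-2,II-1,II-2,II-3,III-1]: 15 consistent
M/I-1 un ·: MM|Mm
M/I-2 un ·: MM|Mm
M/II-1 un I-1×I-2: MM|Mm
M/II-2 un ·: MM|Mm
M/II-3 un I-1×I-2: MM|Mm
M/III-1 ? II-2×II-1: MM|Mm|mm
⇒ M over [I-1,I-2,II-1,II-2,II-3,III-1]: 51 consistent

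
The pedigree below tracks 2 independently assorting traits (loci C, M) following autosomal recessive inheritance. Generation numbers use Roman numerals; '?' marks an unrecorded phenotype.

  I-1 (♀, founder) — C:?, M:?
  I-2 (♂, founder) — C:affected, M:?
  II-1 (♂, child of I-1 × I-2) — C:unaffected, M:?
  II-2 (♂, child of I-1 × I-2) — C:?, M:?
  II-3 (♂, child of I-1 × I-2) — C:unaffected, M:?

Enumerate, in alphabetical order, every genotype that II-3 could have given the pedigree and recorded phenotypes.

C/I-1 ? ·: CC|Cc
C/I-2 aff ·: cc
C/II-1 un I-1×I-2: Cc
C/II-2 ? I-1×I-2: Cc|cc
C/II-3 un I-1×I-2: Cc
⇒ C over [I-1,I-2,II-1,II-2,II-3]: 3 consistent
M/I-1 ? ·: MM|Mm|mm
M/I-2 ? ·: MM|Mm|mm
M/II-1 ? I-1×I-2: MM|Mm|mm
M/II-2 ? I-1×I-2: MM|Mm|mm
M/II-3 ? I-1×I-2: MM|Mm|mm
⇒ M over [I-1,I-2,II-1,II-2,II-3]: 63 consistent

II-3 ∈ {Cc MM, Cc Mm, Cc mm}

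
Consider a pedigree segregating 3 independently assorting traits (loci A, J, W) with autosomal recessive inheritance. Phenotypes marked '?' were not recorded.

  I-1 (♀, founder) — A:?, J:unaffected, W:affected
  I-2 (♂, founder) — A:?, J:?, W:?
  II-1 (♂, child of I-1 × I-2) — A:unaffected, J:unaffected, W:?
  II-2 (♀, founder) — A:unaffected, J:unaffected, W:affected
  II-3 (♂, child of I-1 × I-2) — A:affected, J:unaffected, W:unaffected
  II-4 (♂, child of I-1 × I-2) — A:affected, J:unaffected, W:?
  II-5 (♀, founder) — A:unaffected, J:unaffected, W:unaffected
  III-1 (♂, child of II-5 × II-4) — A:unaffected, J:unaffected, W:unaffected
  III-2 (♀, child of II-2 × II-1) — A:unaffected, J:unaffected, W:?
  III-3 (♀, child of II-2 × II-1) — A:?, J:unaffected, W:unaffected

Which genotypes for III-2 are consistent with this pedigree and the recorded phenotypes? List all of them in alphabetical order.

III-2 ∈ {AA JJ Ww, AA JJ ww, AA Jj Ww, AA Jj ww, Aa JJ Ww, Aa JJ ww, Aa Jj Ww, Aa Jj ww}

A/I-1 ? ·: Aa|aa
A/I-2 ? ·: Aa|aa
A/II-1 un I-1×I-2: AA|Aa
A/II-2 un ·: AA|Aa
A/II-3 aff I-1×I-2: aa
A/II-4 aff I-1×I-2: aa
A/II-5 un ·: AA|Aa
A/III-1 un II-5×II-4: Aa
A/III-2 un II-2×II-1: AA|Aa
A/III-3 ? II-2×II-1: AA|Aa|aa
⇒ A over [I-1,I-2,II-1,II-2,II-3,II-4,II-5,III-1,III-2,III-3]: 70 consistent
J/I-1 un ·: JJ|Jj
J/I-2 ? ·: JJ|Jj|jj
J/II-1 un I-1×I-2: JJ|Jj
J/II-2 un ·: JJ|Jj
J/II-3 un I-1×I-2: JJ|Jj
J/II-4 un I-1×I-2: JJ|Jj
J/II-5 un ·: JJ|Jj
J/III-1 un II-5×II-4: JJ|Jj
J/III-2 un II-2×II-1: JJ|Jj
J/III-3 un II-2×II-1: JJ|Jj
⇒ J over [I-1,I-2,II-1,II-2,II-3,II-4,II-5,III-1,III-2,III-3]: 625 consistent
W/I-1 aff ·: ww
W/I-2 ? ·: WW|Ww
W/II-1 ? I-1×I-2: Ww
W/II-2 aff ·: ww
W/II-3 un I-1×I-2: Ww
W/II-4 ? I-1×I-2: Ww|ww
W/II-5 un ·: WW|Ww
W/III-1 un II-5×II-4: WW|Ww
W/III-2 ? II-2×II-1: Ww|ww
W/III-3 un II-2×II-1: Ww
⇒ W over [I-1,I-2,II-1,II-2,II-3,II-4,II-5,III-1,III-2,III-3]: 20 consistent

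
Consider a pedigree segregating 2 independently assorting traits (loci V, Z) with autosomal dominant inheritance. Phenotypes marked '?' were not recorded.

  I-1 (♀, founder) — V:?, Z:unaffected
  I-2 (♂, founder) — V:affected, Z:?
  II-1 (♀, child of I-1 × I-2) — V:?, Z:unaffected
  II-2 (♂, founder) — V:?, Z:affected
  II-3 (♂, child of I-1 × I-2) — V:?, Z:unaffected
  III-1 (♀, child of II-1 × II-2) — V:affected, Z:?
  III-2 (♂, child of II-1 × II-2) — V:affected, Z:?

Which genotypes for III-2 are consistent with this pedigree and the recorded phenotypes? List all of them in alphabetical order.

III-2 ∈ {VV Zz, VV zz, Vv Zz, Vv zz}

V/I-1 ? ·: vv|Vv|VV
V/I-2 aff ·: Vv|VV
V/II-1 ? I-1×I-2: vv|Vv|VV
V/II-2 ? ·: vv|Vv|VV
V/II-3 ? I-1×I-2: vv|Vv|VV
V/III-1 aff II-1×II-2: Vv|VV
V/III-2 aff II-1×II-2: Vv|VV
⇒ V over [I-1,I-2,II-1,II-2,II-3,III-1,III-2]: 148 consistent
Z/I-1 un ·: zz
Z/I-2 ? ·: zz|Zz
Z/II-1 un I-1×I-2: zz
Z/II-2 aff ·: Zz|ZZ
Z/II-3 un I-1×I-2: zz
Z/III-1 ? II-1×II-2: zz|Zz
Z/III-2 ? II-1×II-2: zz|Zz
⇒ Z over [I-1,I-2,II-1,II-2,II-3,III-1,III-2]: 10 consistent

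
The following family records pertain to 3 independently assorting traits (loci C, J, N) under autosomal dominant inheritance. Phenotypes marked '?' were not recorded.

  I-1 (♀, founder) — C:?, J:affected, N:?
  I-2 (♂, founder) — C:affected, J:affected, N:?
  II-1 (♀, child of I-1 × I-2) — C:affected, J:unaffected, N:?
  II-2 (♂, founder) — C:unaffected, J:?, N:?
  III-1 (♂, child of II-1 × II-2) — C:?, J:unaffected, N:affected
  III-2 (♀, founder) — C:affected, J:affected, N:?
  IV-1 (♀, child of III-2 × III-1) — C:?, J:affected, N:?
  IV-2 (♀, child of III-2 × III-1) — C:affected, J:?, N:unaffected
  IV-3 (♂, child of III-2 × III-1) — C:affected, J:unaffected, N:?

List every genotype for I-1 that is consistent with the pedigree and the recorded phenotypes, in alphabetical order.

C/I-1 ? ·: cc|Cc|CC
C/I-2 aff ·: Cc|CC
C/II-1 aff I-1×I-2: Cc|CC
C/II-2 un ·: cc
C/III-1 ? II-1×II-2: cc|Cc
C/III-2 aff ·: Cc|CC
C/IV-1 ? III-2×III-1: cc|Cc|CC
C/IV-2 aff III-2×III-1: Cc|CC
C/IV-3 aff III-2×III-1: Cc|CC
⇒ C over [I-1,I-2,II-1,II-2,III-1,III-2,IV-1,IV-2,IV-3]: 195 consistent
J/I-1 aff ·: Jj
J/I-2 aff ·: Jj
J/II-1 un I-1×I-2: jj
J/II-2 ? ·: jj|Jj
J/III-1 un II-1×II-2: jj
J/III-2 aff ·: Jj
J/IV-1 aff III-2×III-1: Jj
J/IV-2 ? III-2×III-1: jj|Jj
J/IV-3 un III-2×III-1: jj
⇒ J over [I-1,I-2,II-1,II-2,III-1,III-2,IV-1,IV-2,IV-3]: 4 consistent
N/I-1 ? ·: nn|Nn|NN
N/I-2 ? ·: nn|Nn|NN
N/II-1 ? I-1×I-2: nn|Nn|NN
N/II-2 ? ·: nn|Nn|NN
N/III-1 aff II-1×II-2: Nn
N/III-2 ? ·: nn|Nn
N/IV-1 ? III-2×III-1: nn|Nn|NN
N/IV-2 un III-2×III-1: nn
N/IV-3 ? III-2×III-1: nn|Nn|NN
⇒ N over [I-1,I-2,II-1,II-2,III-1,III-2,IV-1,IV-2,IV-3]: 481 consistent

I-1 ∈ {CC Jj NN, CC Jj Nn, CC Jj nn, Cc Jj NN, Cc Jj Nn, Cc Jj nn, cc Jj NN, cc Jj Nn, cc Jj nn}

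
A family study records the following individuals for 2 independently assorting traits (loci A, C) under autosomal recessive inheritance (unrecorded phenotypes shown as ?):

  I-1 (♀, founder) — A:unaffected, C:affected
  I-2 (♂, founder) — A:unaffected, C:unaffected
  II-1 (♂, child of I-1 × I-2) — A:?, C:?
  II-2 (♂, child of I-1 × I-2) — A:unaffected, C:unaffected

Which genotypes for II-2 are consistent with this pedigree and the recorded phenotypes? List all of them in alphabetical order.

II-2 ∈ {AA Cc, Aa Cc}

A/I-1 un ·: AA|Aa
A/I-2 un ·: AA|Aa
A/II-1 ? I-1×I-2: AA|Aa|aa
A/II-2 un I-1×I-2: AA|Aa
⇒ A over [I-1,I-2,II-1,II-2]: 15 consistent
C/I-1 aff ·: cc
C/I-2 un ·: CC|Cc
C/II-1 ? I-1×I-2: Cc|cc
C/II-2 un I-1×I-2: Cc
⇒ C over [I-1,I-2,II-1,II-2]: 3 consistent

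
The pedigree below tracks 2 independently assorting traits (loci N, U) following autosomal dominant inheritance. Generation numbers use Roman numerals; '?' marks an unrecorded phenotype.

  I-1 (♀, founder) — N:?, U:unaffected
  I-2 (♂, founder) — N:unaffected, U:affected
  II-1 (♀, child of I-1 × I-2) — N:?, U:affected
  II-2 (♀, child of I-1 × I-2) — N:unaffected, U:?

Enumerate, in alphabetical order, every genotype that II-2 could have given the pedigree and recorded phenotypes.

N/I-1 ? ·: nn|Nn
N/I-2 un ·: nn
N/II-1 ? I-1×I-2: nn|Nn
N/II-2 un I-1×I-2: nn
⇒ N over [I-1,I-2,II-1,II-2]: 3 consistent
U/I-1 un ·: uu
U/I-2 aff ·: Uu|UU
U/II-1 aff I-1×I-2: Uu
U/II-2 ? I-1×I-2: uu|Uu
⇒ U over [I-1,I-2,II-1,II-2]: 3 consistent

II-2 ∈ {nn Uu, nn uu}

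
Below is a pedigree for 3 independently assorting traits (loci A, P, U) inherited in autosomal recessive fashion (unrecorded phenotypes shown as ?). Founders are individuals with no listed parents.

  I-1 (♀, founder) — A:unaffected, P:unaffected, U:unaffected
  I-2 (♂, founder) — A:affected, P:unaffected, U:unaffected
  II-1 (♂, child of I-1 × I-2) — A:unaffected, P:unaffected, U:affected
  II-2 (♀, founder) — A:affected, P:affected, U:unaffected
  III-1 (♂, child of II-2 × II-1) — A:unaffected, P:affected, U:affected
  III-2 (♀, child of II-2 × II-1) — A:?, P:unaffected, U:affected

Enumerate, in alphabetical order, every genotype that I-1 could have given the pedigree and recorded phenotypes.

A/I-1 un ·: AA|Aa
A/I-2 aff ·: aa
A/II-1 un I-1×I-2: Aa
A/II-2 aff ·: aa
A/III-1 un II-2×II-1: Aa
A/III-2 ? II-2×II-1: Aa|aa
⇒ A over [I-1,I-2,II-1,II-2,III-1,III-2]: 4 consistent
P/I-1 un ·: PP|Pp
P/I-2 un ·: PP|Pp
P/II-1 un I-1×I-2: Pp
P/II-2 aff ·: pp
P/III-1 aff II-2×II-1: pp
P/III-2 un II-2×II-1: Pp
⇒ P over [I-1,I-2,II-1,II-2,III-1,III-2]: 3 consistent
U/I-1 un ·: Uu
U/I-2 un ·: Uu
U/II-1 aff I-1×I-2: uu
U/II-2 un ·: Uu
U/III-1 aff II-2×II-1: uu
U/III-2 aff II-2×II-1: uu
⇒ U over [I-1,I-2,II-1,II-2,III-1,III-2]: 1 consistent

I-1 ∈ {AA PP Uu, AA Pp Uu, Aa PP Uu, Aa Pp Uu}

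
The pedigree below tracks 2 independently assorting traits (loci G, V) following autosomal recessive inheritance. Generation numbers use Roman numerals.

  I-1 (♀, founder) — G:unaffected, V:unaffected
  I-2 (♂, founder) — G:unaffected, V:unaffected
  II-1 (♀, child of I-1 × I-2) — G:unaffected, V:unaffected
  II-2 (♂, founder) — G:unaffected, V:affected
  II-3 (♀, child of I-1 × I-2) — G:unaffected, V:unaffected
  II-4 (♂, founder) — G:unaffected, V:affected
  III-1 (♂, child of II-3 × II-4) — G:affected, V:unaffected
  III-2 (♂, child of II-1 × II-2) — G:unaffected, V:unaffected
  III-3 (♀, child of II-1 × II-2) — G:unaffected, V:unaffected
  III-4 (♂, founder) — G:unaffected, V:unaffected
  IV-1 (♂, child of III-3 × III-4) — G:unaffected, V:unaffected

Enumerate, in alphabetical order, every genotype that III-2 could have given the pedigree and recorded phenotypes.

III-2 ∈ {GG Vv, Gg Vv}

G/I-1 un ·: GG|Gg
G/I-2 un ·: GG|Gg
G/II-1 un I-1×I-2: GG|Gg
G/II-2 un ·: GG|Gg
G/II-3 un I-1×I-2: Gg
G/II-4 un ·: Gg
G/III-1 aff II-3×II-4: gg
G/III-2 un II-1×II-2: GG|Gg
G/III-3 un II-1×II-2: GG|Gg
G/III-4 un ·: GG|Gg
G/IV-1 un III-3×III-4: GG|Gg
⇒ G over [I-1,I-2,II-1,II-2,II-3,II-4,III-1,III-2,III-3,III-4,IV-1]: 135 consistent
V/I-1 un ·: VV|Vv
V/I-2 un ·: VV|Vv
V/II-1 un I-1×I-2: VV|Vv
V/II-2 aff ·: vv
V/II-3 un I-1×I-2: VV|Vv
V/II-4 aff ·: vv
V/III-1 un II-3×II-4: Vv
V/III-2 un II-1×II-2: Vv
V/III-3 un II-1×II-2: Vv
V/III-4 un ·: VV|Vv
V/IV-1 un III-3×III-4: VV|Vv
⇒ V over [I-1,I-2,II-1,II-2,II-3,II-4,III-1,III-2,III-3,III-4,IV-1]: 52 consistent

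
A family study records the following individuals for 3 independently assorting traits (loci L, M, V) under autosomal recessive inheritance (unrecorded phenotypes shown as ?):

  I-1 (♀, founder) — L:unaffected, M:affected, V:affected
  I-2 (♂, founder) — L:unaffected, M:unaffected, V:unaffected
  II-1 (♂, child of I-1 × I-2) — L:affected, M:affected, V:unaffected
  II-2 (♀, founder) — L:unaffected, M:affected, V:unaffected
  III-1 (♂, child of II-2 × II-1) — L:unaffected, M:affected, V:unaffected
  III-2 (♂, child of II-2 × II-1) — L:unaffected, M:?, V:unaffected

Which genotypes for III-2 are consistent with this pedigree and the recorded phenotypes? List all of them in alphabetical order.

L/I-1 un ·: Ll
L/I-2 un ·: Ll
L/II-1 aff I-1×I-2: ll
L/II-2 un ·: LL|Ll
L/III-1 un II-2×II-1: Ll
L/III-2 un II-2×II-1: Ll
⇒ L over [I-1,I-2,II-1,II-2,III-1,III-2]: 2 consistent
M/I-1 aff ·: mm
M/I-2 un ·: Mm
M/II-1 aff I-1×I-2: mm
M/II-2 aff ·: mm
M/III-1 aff II-2×II-1: mm
M/III-2 ? II-2×II-1: mm
⇒ M over [I-1,I-2,II-1,II-2,III-1,III-2]: 1 consistent
V/I-1 aff ·: vv
V/I-2 un ·: VV|Vv
V/II-1 un I-1×I-2: Vv
V/II-2 un ·: VV|Vv
V/III-1 un II-2×II-1: VV|Vv
V/III-2 un II-2×II-1: VV|Vv
⇒ V over [I-1,I-2,II-1,II-2,III-1,III-2]: 16 consistent

III-2 ∈ {Ll mm VV, Ll mm Vv}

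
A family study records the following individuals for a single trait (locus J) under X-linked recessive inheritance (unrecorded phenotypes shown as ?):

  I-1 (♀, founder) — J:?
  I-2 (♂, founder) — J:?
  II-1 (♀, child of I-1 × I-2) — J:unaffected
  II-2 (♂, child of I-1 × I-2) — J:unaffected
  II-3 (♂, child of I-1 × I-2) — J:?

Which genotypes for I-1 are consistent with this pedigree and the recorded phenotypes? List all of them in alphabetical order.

I-1 ∈ {X^JX^J, X^JX^j}

J/I-1 ? ·: X^JX^J|X^JX^j
J/I-2 ? ·: X^JY|X^jY
J/II-1 un I-1×I-2: X^JX^J|X^JX^j
J/II-2 un I-1×I-2: X^JY
J/II-3 ? I-1×I-2: X^JY|X^jY
⇒ J over [I-1,I-2,II-1,II-2,II-3]: 8 consistent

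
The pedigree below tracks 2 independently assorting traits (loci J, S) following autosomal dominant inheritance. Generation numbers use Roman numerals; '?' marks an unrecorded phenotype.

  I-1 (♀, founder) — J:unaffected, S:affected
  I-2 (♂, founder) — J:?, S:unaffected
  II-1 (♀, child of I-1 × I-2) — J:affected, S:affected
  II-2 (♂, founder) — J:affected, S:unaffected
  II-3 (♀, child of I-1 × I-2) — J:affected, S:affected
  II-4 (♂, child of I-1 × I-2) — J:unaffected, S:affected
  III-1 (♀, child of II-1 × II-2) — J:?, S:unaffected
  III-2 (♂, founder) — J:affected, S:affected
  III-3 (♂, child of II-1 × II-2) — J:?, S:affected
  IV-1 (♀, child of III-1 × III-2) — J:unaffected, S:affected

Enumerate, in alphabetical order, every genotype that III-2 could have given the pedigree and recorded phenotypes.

III-2 ∈ {Jj SS, Jj Ss}

J/I-1 un ·: jj
J/I-2 ? ·: Jj
J/II-1 aff I-1×I-2: Jj
J/II-2 aff ·: Jj|JJ
J/II-3 aff I-1×I-2: Jj
J/II-4 un I-1×I-2: jj
J/III-1 ? II-1×II-2: jj|Jj
J/III-2 aff ·: Jj
J/III-3 ? II-1×II-2: jj|Jj|JJ
J/IV-1 un III-1×III-2: jj
⇒ J over [I-1,I-2,II-1,II-2,II-3,II-4,III-1,III-2,III-3,IV-1]: 8 consistent
S/I-1 aff ·: Ss|SS
S/I-2 un ·: ss
S/II-1 aff I-1×I-2: Ss
S/II-2 un ·: ss
S/II-3 aff I-1×I-2: Ss
S/II-4 aff I-1×I-2: Ss
S/III-1 un II-1×II-2: ss
S/III-2 aff ·: Ss|SS
S/III-3 aff II-1×II-2: Ss
S/IV-1 aff III-1×III-2: Ss
⇒ S over [I-1,I-2,II-1,II-2,II-3,II-4,III-1,III-2,III-3,IV-1]: 4 consistent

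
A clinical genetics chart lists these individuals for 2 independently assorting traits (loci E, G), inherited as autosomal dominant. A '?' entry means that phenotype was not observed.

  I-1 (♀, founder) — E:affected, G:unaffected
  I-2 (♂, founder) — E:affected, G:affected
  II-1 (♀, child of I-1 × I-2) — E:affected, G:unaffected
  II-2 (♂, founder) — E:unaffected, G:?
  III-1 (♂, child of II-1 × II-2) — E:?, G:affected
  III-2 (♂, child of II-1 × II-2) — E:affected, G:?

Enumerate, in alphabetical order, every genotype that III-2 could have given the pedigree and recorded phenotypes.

E/I-1 aff ·: Ee|EE
E/I-2 aff ·: Ee|EE
E/II-1 aff I-1×I-2: Ee|EE
E/II-2 un ·: ee
E/III-1 ? II-1×II-2: ee|Ee
E/III-2 aff II-1×II-2: Ee
⇒ E over [I-1,I-2,II-1,II-2,III-1,III-2]: 10 consistent
G/I-1 un ·: gg
G/I-2 aff ·: Gg
G/II-1 un I-1×I-2: gg
G/II-2 ? ·: Gg|GG
G/III-1 aff II-1×II-2: Gg
G/III-2 ? II-1×II-2: gg|Gg
⇒ G over [I-1,I-2,II-1,II-2,III-1,III-2]: 3 consistent

III-2 ∈ {Ee Gg, Ee gg}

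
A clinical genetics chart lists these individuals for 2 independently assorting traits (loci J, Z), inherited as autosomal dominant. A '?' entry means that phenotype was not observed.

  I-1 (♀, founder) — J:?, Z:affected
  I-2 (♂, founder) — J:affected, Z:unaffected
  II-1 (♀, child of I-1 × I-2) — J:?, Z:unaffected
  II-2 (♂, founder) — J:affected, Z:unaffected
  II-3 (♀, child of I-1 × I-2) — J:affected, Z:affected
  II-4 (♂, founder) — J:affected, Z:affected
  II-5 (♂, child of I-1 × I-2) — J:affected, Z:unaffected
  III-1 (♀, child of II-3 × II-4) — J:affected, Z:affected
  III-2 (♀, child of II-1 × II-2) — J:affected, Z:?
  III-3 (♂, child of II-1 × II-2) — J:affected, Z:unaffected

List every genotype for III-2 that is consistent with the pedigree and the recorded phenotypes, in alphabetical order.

J/I-1 ? ·: jj|Jj|JJ
J/I-2 aff ·: Jj|JJ
J/II-1 ? I-1×I-2: jj|Jj|JJ
J/II-2 aff ·: Jj|JJ
J/II-3 aff I-1×I-2: Jj|JJ
J/II-4 aff ·: Jj|JJ
J/II-5 aff I-1×I-2: Jj|JJ
J/III-1 aff II-3×II-4: Jj|JJ
J/III-2 aff II-1×II-2: Jj|JJ
J/III-3 aff II-1×II-2: Jj|JJ
⇒ J over [I-1,I-2,II-1,II-2,II-3,II-4,II-5,III-1,III-2,III-3]: 661 consistent
Z/I-1 aff ·: Zz
Z/I-2 un ·: zz
Z/II-1 un I-1×I-2: zz
Z/II-2 un ·: zz
Z/II-3 aff I-1×I-2: Zz
Z/II-4 aff ·: Zz|ZZ
Z/II-5 un I-1×I-2: zz
Z/III-1 aff II-3×II-4: Zz|ZZ
Z/III-2 ? II-1×II-2: zz
Z/III-3 un II-1×II-2: zz
⇒ Z over [I-1,I-2,II-1,II-2,II-3,II-4,II-5,III-1,III-2,III-3]: 4 consistent

III-2 ∈ {JJ zz, Jj zz}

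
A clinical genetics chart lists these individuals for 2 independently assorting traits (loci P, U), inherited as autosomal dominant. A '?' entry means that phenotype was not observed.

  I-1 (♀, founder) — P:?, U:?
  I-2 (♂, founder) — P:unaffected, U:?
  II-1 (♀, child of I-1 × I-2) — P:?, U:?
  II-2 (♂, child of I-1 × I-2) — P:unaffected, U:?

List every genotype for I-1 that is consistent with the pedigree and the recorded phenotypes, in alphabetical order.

I-1 ∈ {Pp UU, Pp Uu, Pp uu, pp UU, pp Uu, pp uu}

P/I-1 ? ·: pp|Pp
P/I-2 un ·: pp
P/II-1 ? I-1×I-2: pp|Pp
P/II-2 un I-1×I-2: pp
⇒ P over [I-1,I-2,II-1,II-2]: 3 consistent
U/I-1 ? ·: uu|Uu|UU
U/I-2 ? ·: uu|Uu|UU
U/II-1 ? I-1×I-2: uu|Uu|UU
U/II-2 ? I-1×I-2: uu|Uu|UU
⇒ U over [I-1,I-2,II-1,II-2]: 29 consistent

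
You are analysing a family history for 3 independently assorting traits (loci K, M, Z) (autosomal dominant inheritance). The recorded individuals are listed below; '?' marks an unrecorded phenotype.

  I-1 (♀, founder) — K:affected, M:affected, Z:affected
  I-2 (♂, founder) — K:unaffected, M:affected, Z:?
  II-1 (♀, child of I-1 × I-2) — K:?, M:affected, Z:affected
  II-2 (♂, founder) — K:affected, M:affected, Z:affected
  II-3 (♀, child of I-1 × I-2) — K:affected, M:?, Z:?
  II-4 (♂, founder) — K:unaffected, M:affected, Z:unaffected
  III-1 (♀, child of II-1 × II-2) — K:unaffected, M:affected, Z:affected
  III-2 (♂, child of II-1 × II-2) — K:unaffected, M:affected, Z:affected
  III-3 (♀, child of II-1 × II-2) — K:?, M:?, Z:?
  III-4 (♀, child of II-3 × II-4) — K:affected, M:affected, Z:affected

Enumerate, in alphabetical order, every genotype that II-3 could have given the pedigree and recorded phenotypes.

II-3 ∈ {Kk MM ZZ, Kk MM Zz, Kk Mm ZZ, Kk Mm Zz, Kk mm ZZ, Kk mm Zz}

K/I-1 aff ·: Kk|KK
K/I-2 un ·: kk
K/II-1 ? I-1×I-2: kk|Kk
K/II-2 aff ·: Kk
K/II-3 aff I-1×I-2: Kk
K/II-4 un ·: kk
K/III-1 un II-1×II-2: kk
K/III-2 un II-1×II-2: kk
K/III-3 ? II-1×II-2: kk|Kk|KK
K/III-4 aff II-3×II-4: Kk
⇒ K over [I-1,I-2,II-1,II-2,II-3,II-4,III-1,III-2,III-3,III-4]: 8 consistent
M/I-1 aff ·: Mm|MM
M/I-2 aff ·: Mm|MM
M/II-1 aff I-1×I-2: Mm|MM
M/II-2 aff ·: Mm|MM
M/II-3 ? I-1×I-2: mm|Mm|MM
M/II-4 aff ·: Mm|MM
M/III-1 aff II-1×II-2: Mm|MM
M/III-2 aff II-1×II-2: Mm|MM
M/III-3 ? II-1×II-2: mm|Mm|MM
M/III-4 aff II-3×II-4: Mm|MM
⇒ M over [I-1,I-2,II-1,II-2,II-3,II-4,III-1,III-2,III-3,III-4]: 694 consistent
Z/I-1 aff ·: Zz|ZZ
Z/I-2 ? ·: zz|Zz|ZZ
Z/II-1 aff I-1×I-2: Zz|ZZ
Z/II-2 aff ·: Zz|ZZ
Z/II-3 ? I-1×I-2: Zz|ZZ
Z/II-4 un ·: zz
Z/III-1 aff II-1×II-2: Zz|ZZ
Z/III-2 aff II-1×II-2: Zz|ZZ
Z/III-3 ? II-1×II-2: zz|Zz|ZZ
Z/III-4 aff II-3×II-4: Zz
⇒ Z over [I-1,I-2,II-1,II-2,II-3,II-4,III-1,III-2,III-3,III-4]: 223 consistent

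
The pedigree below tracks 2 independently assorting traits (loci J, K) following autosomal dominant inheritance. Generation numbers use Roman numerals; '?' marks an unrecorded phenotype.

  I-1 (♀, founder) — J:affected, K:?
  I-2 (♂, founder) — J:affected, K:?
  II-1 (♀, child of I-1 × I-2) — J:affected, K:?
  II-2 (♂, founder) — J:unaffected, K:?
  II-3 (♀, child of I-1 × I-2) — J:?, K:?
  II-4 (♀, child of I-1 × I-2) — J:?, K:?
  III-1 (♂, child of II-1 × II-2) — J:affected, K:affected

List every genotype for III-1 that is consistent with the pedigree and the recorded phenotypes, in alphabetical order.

III-1 ∈ {Jj KK, Jj Kk}

J/I-1 aff ·: Jj|JJ
J/I-2 aff ·: Jj|JJ
J/II-1 aff I-1×I-2: Jj|JJ
J/II-2 un ·: jj
J/II-3 ? I-1×I-2: jj|Jj|JJ
J/II-4 ? I-1×I-2: jj|Jj|JJ
J/III-1 aff II-1×II-2: Jj
⇒ J over [I-1,I-2,II-1,II-2,II-3,II-4,III-1]: 35 consistent
K/I-1 ? ·: kk|Kk|KK
K/I-2 ? ·: kk|Kk|KK
K/II-1 ? I-1×I-2: kk|Kk|KK
K/II-2 ? ·: kk|Kk|KK
K/II-3 ? I-1×I-2: kk|Kk|KK
K/II-4 ? I-1×I-2: kk|Kk|KK
K/III-1 aff II-1×II-2: Kk|KK
⇒ K over [I-1,I-2,II-1,II-2,II-3,II-4,III-1]: 243 consistent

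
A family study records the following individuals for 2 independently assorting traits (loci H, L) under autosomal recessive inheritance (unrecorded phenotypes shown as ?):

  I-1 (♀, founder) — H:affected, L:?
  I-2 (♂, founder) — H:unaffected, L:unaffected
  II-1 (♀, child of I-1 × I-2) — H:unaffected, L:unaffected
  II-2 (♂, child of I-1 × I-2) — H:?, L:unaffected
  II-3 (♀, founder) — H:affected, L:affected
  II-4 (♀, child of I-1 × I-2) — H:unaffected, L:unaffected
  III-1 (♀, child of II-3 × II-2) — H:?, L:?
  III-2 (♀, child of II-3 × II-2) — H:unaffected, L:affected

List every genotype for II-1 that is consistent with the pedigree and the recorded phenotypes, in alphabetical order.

II-1 ∈ {Hh LL, Hh Ll}

H/I-1 aff ·: hh
H/I-2 un ·: HH|Hh
H/II-1 un I-1×I-2: Hh
H/II-2 ? I-1×I-2: Hh
H/II-3 aff ·: hh
H/II-4 un I-1×I-2: Hh
H/III-1 ? II-3×II-2: Hh|hh
H/III-2 un II-3×II-2: Hh
⇒ H over [I-1,I-2,II-1,II-2,II-3,II-4,III-1,III-2]: 4 consistent
L/I-1 ? ·: LL|Ll|ll
L/I-2 un ·: LL|Ll
L/II-1 un I-1×I-2: LL|Ll
L/II-2 un I-1×I-2: Ll
L/II-3 aff ·: ll
L/II-4 un I-1×I-2: LL|Ll
L/III-1 ? II-3×II-2: Ll|ll
L/III-2 aff II-3×II-2: ll
⇒ L over [I-1,I-2,II-1,II-2,II-3,II-4,III-1,III-2]: 28 consistent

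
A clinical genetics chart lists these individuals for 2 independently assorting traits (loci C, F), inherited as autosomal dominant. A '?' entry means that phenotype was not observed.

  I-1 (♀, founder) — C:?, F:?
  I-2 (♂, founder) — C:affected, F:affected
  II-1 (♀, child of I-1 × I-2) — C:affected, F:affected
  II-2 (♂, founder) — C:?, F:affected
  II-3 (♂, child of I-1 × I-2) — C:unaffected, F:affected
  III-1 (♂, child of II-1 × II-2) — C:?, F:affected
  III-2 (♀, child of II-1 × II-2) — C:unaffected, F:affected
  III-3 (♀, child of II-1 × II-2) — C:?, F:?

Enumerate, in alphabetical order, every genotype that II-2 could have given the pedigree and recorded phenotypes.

C/I-1 ? ·: cc|Cc
C/I-2 aff ·: Cc
C/II-1 aff I-1×I-2: Cc
C/II-2 ? ·: cc|Cc
C/II-3 un I-1×I-2: cc
C/III-1 ? II-1×II-2: cc|Cc|CC
C/III-2 un II-1×II-2: cc
C/III-3 ? II-1×II-2: cc|Cc|CC
⇒ C over [I-1,I-2,II-1,II-2,II-3,III-1,III-2,III-3]: 26 consistent
F/I-1 ? ·: ff|Ff|FF
F/I-2 aff ·: Ff|FF
F/II-1 aff I-1×I-2: Ff|FF
F/II-2 aff ·: Ff|FF
F/II-3 aff I-1×I-2: Ff|FF
F/III-1 aff II-1×II-2: Ff|FF
F/III-2 aff II-1×II-2: Ff|FF
F/III-3 ? II-1×II-2: ff|Ff|FF
⇒ F over [I-1,I-2,II-1,II-2,II-3,III-1,III-2,III-3]: 223 consistent

II-2 ∈ {Cc FF, Cc Ff, cc FF, cc Ff}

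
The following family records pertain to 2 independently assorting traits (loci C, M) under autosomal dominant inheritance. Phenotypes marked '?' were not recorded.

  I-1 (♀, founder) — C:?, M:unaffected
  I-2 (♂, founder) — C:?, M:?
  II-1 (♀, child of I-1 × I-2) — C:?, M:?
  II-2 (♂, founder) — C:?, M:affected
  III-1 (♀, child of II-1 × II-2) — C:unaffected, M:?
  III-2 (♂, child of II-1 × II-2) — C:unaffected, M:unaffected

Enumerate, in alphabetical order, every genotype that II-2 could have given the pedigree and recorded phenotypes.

II-2 ∈ {Cc Mm, cc Mm}

C/I-1 ? ·: cc|Cc|CC
C/I-2 ? ·: cc|Cc|CC
C/II-1 ? I-1×I-2: cc|Cc
C/II-2 ? ·: cc|Cc
C/III-1 un II-1×II-2: cc
C/III-2 un II-1×II-2: cc
⇒ C over [I-1,I-2,II-1,II-2,III-1,III-2]: 22 consistent
M/I-1 un ·: mm
M/I-2 ? ·: mm|Mm|MM
M/II-1 ? I-1×I-2: mm|Mm
M/II-2 aff ·: Mm
M/III-1 ? II-1×II-2: mm|Mm|MM
M/III-2 un II-1×II-2: mm
⇒ M over [I-1,I-2,II-1,II-2,III-1,III-2]: 10 consistent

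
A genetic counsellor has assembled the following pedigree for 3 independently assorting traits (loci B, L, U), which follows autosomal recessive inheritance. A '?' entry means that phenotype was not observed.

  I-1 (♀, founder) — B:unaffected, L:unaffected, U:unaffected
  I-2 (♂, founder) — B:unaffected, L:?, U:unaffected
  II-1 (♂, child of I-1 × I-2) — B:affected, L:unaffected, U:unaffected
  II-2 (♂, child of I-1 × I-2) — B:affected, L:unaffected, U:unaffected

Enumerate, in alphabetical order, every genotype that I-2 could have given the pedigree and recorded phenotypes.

B/I-1 un ·: Bb
B/I-2 un ·: Bb
B/II-1 aff I-1×I-2: bb
B/II-2 aff I-1×I-2: bb
⇒ B over [I-1,I-2,II-1,II-2]: 1 consistent
L/I-1 un ·: LL|Ll
L/I-2 ? ·: LL|Ll|ll
L/II-1 un I-1×I-2: LL|Ll
L/II-2 un I-1×I-2: LL|Ll
⇒ L over [I-1,I-2,II-1,II-2]: 15 consistent
U/I-1 un ·: UU|Uu
U/I-2 un ·: UU|Uu
U/II-1 un I-1×I-2: UU|Uu
U/II-2 un I-1×I-2: UU|Uu
⇒ U over [I-1,I-2,II-1,II-2]: 13 consistent

I-2 ∈ {Bb LL UU, Bb LL Uu, Bb Ll UU, Bb Ll Uu, Bb ll UU, Bb ll Uu}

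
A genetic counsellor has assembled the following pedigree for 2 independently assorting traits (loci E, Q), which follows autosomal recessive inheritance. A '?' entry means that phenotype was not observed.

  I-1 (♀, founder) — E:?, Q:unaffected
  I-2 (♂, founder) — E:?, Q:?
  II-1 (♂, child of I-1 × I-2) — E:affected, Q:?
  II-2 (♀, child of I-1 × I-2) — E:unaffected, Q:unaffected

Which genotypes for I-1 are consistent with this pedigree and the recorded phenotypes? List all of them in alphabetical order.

E/I-1 ? ·: Ee|ee
E/I-2 ? ·: Ee|ee
E/II-1 aff I-1×I-2: ee
E/II-2 un I-1×I-2: EE|Ee
⇒ E over [I-1,I-2,II-1,II-2]: 4 consistent
Q/I-1 un ·: QQ|Qq
Q/I-2 ? ·: QQ|Qq|qq
Q/II-1 ? I-1×I-2: QQ|Qq|qq
Q/II-2 un I-1×I-2: QQ|Qq
⇒ Q over [I-1,I-2,II-1,II-2]: 18 consistent

I-1 ∈ {Ee QQ, Ee Qq, ee QQ, ee Qq}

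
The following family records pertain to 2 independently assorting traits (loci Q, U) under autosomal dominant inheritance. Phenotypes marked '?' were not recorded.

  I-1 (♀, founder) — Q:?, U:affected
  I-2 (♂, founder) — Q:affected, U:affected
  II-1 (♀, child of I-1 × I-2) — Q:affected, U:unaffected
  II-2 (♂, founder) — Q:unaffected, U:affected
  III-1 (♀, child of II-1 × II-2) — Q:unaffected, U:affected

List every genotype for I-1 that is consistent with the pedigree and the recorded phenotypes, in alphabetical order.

Q/I-1 ? ·: qq|Qq|QQ
Q/I-2 aff ·: Qq|QQ
Q/II-1 aff I-1×I-2: Qq
Q/II-2 un ·: qq
Q/III-1 un II-1×II-2: qq
⇒ Q over [I-1,I-2,II-1,II-2,III-1]: 5 consistent
U/I-1 aff ·: Uu
U/I-2 aff ·: Uu
U/II-1 un I-1×I-2: uu
U/II-2 aff ·: Uu|UU
U/III-1 aff II-1×II-2: Uu
⇒ U over [I-1,I-2,II-1,II-2,III-1]: 2 consistent

I-1 ∈ {QQ Uu, Qq Uu, qq Uu}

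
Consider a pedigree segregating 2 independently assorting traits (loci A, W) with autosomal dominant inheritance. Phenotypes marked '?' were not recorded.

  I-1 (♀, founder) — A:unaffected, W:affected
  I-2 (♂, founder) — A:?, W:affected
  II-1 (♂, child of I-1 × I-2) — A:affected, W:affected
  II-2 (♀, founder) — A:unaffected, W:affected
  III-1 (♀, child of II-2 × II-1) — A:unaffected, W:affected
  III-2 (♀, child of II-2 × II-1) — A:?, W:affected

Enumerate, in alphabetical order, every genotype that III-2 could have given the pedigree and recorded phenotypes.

III-2 ∈ {Aa WW, Aa Ww, aa WW, aa Ww}

A/I-1 un ·: aa
A/I-2 ? ·: Aa|AA
A/II-1 aff I-1×I-2: Aa
A/II-2 un ·: aa
A/III-1 un II-2×II-1: aa
A/III-2 ? II-2×II-1: aa|Aa
⇒ A over [I-1,I-2,II-1,II-2,III-1,III-2]: 4 consistent
W/I-1 aff ·: Ww|WW
W/I-2 aff ·: Ww|WW
W/II-1 aff I-1×I-2: Ww|WW
W/II-2 aff ·: Ww|WW
W/III-1 aff II-2×II-1: Ww|WW
W/III-2 aff II-2×II-1: Ww|WW
⇒ W over [I-1,I-2,II-1,II-2,III-1,III-2]: 44 consistent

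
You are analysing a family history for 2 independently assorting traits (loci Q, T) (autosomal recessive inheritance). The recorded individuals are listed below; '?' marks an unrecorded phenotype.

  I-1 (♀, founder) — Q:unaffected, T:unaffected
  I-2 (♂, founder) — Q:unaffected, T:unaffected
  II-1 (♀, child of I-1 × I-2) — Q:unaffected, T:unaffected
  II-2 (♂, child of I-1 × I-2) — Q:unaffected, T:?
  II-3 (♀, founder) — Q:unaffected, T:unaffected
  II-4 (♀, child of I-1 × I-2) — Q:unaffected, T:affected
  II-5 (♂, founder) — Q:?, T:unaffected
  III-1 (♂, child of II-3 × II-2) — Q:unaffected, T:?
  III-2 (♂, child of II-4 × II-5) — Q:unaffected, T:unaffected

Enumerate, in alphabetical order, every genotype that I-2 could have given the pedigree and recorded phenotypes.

Q/I-1 un ·: QQ|Qq
Q/I-2 un ·: QQ|Qq
Q/II-1 un I-1×I-2: QQ|Qq
Q/II-2 un I-1×I-2: QQ|Qq
Q/II-3 un ·: QQ|Qq
Q/II-4 un I-1×I-2: QQ|Qq
Q/II-5 ? ·: QQ|Qq|qq
Q/III-1 un II-3×II-2: QQ|Qq
Q/III-2 un II-4×II-5: QQ|Qq
⇒ Q over [I-1,I-2,II-1,II-2,II-3,II-4,II-5,III-1,III-2]: 390 consistent
T/I-1 un ·: Tt
T/I-2 un ·: Tt
T/II-1 un I-1×I-2: TT|Tt
T/II-2 ? I-1×I-2: TT|Tt|tt
T/II-3 un ·: TT|Tt
T/II-4 aff I-1×I-2: tt
T/II-5 un ·: TT|Tt
T/III-1 ? II-3×II-2: TT|Tt|tt
T/III-2 un II-4×II-5: Tt
⇒ T over [I-1,I-2,II-1,II-2,II-3,II-4,II-5,III-1,III-2]: 44 consistent

I-2 ∈ {QQ Tt, Qq Tt}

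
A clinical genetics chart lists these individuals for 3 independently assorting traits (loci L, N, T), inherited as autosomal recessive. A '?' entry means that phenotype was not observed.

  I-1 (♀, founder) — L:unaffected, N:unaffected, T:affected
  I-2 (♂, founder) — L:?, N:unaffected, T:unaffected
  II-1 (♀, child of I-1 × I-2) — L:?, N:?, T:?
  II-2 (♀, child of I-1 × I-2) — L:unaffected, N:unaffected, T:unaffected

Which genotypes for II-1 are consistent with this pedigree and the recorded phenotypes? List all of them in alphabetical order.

L/I-1 un ·: LL|Ll
L/I-2 ? ·: LL|Ll|ll
L/II-1 ? I-1×I-2: LL|Ll|ll
L/II-2 un I-1×I-2: LL|Ll
⇒ L over [I-1,I-2,II-1,II-2]: 18 consistent
N/I-1 un ·: NN|Nn
N/I-2 un ·: NN|Nn
N/II-1 ? I-1×I-2: NN|Nn|nn
N/II-2 un I-1×I-2: NN|Nn
⇒ N over [I-1,I-2,II-1,II-2]: 15 consistent
T/I-1 aff ·: tt
T/I-2 un ·: TT|Tt
T/II-1 ? I-1×I-2: Tt|tt
T/II-2 un I-1×I-2: Tt
⇒ T over [I-1,I-2,II-1,II-2]: 3 consistent

II-1 ∈ {LL NN Tt, LL NN tt, LL Nn Tt, LL Nn tt, LL nn Tt, LL nn tt, Ll NN Tt, Ll NN tt, Ll Nn Tt, Ll Nn tt, Ll nn Tt, Ll nn tt, ll NN Tt, ll NN tt, ll Nn Tt, ll Nn tt, ll nn Tt, ll nn tt}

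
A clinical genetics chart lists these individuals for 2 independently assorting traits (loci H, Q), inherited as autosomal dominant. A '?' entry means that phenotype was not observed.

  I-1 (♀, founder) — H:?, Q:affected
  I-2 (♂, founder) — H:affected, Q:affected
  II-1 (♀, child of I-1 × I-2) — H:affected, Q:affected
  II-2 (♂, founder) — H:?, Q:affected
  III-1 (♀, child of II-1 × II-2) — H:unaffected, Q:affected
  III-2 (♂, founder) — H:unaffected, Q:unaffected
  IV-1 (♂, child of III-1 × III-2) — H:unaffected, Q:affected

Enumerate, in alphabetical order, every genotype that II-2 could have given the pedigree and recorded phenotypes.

II-2 ∈ {Hh QQ, Hh Qq, hh QQ, hh Qq}

H/I-1 ? ·: hh|Hh|HH
H/I-2 aff ·: Hh|HH
H/II-1 aff I-1×I-2: Hh
H/II-2 ? ·: hh|Hh
H/III-1 un II-1×II-2: hh
H/III-2 un ·: hh
H/IV-1 un III-1×III-2: hh
⇒ H over [I-1,I-2,II-1,II-2,III-1,III-2,IV-1]: 10 consistent
Q/I-1 aff ·: Qq|QQ
Q/I-2 aff ·: Qq|QQ
Q/II-1 aff I-1×I-2: Qq|QQ
Q/II-2 aff ·: Qq|QQ
Q/III-1 aff II-1×II-2: Qq|QQ
Q/III-2 un ·: qq
Q/IV-1 aff III-1×III-2: Qq
⇒ Q over [I-1,I-2,II-1,II-2,III-1,III-2,IV-1]: 24 consistent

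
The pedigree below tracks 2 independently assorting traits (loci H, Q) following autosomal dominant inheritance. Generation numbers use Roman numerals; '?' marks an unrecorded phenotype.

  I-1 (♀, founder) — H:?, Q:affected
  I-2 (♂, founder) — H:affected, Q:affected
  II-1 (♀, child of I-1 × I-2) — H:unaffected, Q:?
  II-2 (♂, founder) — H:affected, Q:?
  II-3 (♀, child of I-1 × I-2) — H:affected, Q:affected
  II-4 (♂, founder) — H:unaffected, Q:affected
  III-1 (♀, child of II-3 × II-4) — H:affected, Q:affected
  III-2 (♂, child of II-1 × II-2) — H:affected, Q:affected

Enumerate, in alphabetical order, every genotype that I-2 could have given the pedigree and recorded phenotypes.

I-2 ∈ {Hh QQ, Hh Qq}

H/I-1 ? ·: hh|Hh
H/I-2 aff ·: Hh
H/II-1 un I-1×I-2: hh
H/II-2 aff ·: Hh|HH
H/II-3 aff I-1×I-2: Hh|HH
H/II-4 un ·: hh
H/III-1 aff II-3×II-4: Hh
H/III-2 aff II-1×II-2: Hh
⇒ H over [I-1,I-2,II-1,II-2,II-3,II-4,III-1,III-2]: 6 consistent
Q/I-1 aff ·: Qq|QQ
Q/I-2 aff ·: Qq|QQ
Q/II-1 ? I-1×I-2: qq|Qq|QQ
Q/II-2 ? ·: qq|Qq|QQ
Q/II-3 aff I-1×I-2: Qq|QQ
Q/II-4 aff ·: Qq|QQ
Q/III-1 aff II-3×II-4: Qq|QQ
Q/III-2 aff II-1×II-2: Qq|QQ
⇒ Q over [I-1,I-2,II-1,II-2,II-3,II-4,III-1,III-2]: 215 consistent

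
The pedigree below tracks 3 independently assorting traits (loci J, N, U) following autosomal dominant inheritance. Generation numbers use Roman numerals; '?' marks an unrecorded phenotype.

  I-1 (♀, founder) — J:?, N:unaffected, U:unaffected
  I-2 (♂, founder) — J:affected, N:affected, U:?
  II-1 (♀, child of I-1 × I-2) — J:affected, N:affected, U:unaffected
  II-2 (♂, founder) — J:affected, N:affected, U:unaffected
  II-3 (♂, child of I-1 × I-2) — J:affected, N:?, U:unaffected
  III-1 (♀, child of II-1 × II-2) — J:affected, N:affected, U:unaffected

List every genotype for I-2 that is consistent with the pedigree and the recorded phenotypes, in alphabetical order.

J/I-1 ? ·: jj|Jj|JJ
J/I-2 aff ·: Jj|JJ
J/II-1 aff I-1×I-2: Jj|JJ
J/II-2 aff ·: Jj|JJ
J/II-3 aff I-1×I-2: Jj|JJ
J/III-1 aff II-1×II-2: Jj|JJ
⇒ J over [I-1,I-2,II-1,II-2,II-3,III-1]: 53 consistent
N/I-1 un ·: nn
N/I-2 aff ·: Nn|NN
N/II-1 aff I-1×I-2: Nn
N/II-2 aff ·: Nn|NN
N/II-3 ? I-1×I-2: nn|Nn
N/III-1 aff II-1×II-2: Nn|NN
⇒ N over [I-1,I-2,II-1,II-2,II-3,III-1]: 12 consistent
U/I-1 un ·: uu
U/I-2 ? ·: uu|Uu
U/II-1 un I-1×I-2: uu
U/II-2 un ·: uu
U/II-3 un I-1×I-2: uu
U/III-1 un II-1×II-2: uu
⇒ U over [I-1,I-2,II-1,II-2,II-3,III-1]: 2 consistent

I-2 ∈ {JJ NN Uu, JJ NN uu, JJ Nn Uu, JJ Nn uu, Jj NN Uu, Jj NN uu, Jj Nn Uu, Jj Nn uu}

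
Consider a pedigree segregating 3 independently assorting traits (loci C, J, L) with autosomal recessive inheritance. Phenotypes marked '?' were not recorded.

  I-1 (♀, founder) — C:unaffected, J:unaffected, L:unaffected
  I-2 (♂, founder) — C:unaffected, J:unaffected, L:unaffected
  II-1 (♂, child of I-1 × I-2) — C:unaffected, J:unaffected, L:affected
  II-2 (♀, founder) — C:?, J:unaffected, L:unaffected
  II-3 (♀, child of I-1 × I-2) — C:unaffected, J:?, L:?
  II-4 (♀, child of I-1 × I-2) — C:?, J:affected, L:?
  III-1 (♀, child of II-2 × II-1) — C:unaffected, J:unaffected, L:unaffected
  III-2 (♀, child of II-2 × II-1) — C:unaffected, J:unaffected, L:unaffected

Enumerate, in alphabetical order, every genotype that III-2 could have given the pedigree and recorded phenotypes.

C/I-1 un ·: CC|Cc
C/I-2 un ·: CC|Cc
C/II-1 un I-1×I-2: CC|Cc
C/II-2 ? ·: CC|Cc|cc
C/II-3 un I-1×I-2: CC|Cc
C/II-4 ? I-1×I-2: CC|Cc|cc
C/III-1 un II-2×II-1: CC|Cc
C/III-2 un II-2×II-1: CC|Cc
⇒ C over [I-1,I-2,II-1,II-2,II-3,II-4,III-1,III-2]: 216 consistent
J/I-1 un ·: Jj
J/I-2 un ·: Jj
J/II-1 un I-1×I-2: JJ|Jj
J/II-2 un ·: JJ|Jj
J/II-3 ? I-1×I-2: JJ|Jj|jj
J/II-4 aff I-1×I-2: jj
J/III-1 un II-2×II-1: JJ|Jj
J/III-2 un II-2×II-1: JJ|Jj
⇒ J over [I-1,I-2,II-1,II-2,II-3,II-4,III-1,III-2]: 39 consistent
L/I-1 un ·: Ll
L/I-2 un ·: Ll
L/II-1 aff I-1×I-2: ll
L/II-2 un ·: LL|Ll
L/II-3 ? I-1×I-2: LL|Ll|ll
L/II-4 ? I-1×I-2: LL|Ll|ll
L/III-1 un II-2×II-1: Ll
L/III-2 un II-2×II-1: Ll
⇒ L over [I-1,I-2,II-1,II-2,II-3,II-4,III-1,III-2]: 18 consistent

III-2 ∈ {CC JJ Ll, CC Jj Ll, Cc JJ Ll, Cc Jj Ll}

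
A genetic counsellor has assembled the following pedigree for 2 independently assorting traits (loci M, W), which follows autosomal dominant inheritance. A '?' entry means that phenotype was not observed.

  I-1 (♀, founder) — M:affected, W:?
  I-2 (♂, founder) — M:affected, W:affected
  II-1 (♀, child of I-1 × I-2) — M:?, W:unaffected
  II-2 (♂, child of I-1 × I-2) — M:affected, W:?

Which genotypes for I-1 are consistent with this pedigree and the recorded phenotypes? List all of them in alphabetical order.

I-1 ∈ {MM Ww, MM ww, Mm Ww, Mm ww}

M/I-1 aff ·: Mm|MM
M/I-2 aff ·: Mm|MM
M/II-1 ? I-1×I-2: mm|Mm|MM
M/II-2 aff I-1×I-2: Mm|MM
⇒ M over [I-1,I-2,II-1,II-2]: 15 consistent
W/I-1 ? ·: ww|Ww
W/I-2 aff ·: Ww
W/II-1 un I-1×I-2: ww
W/II-2 ? I-1×I-2: ww|Ww|WW
⇒ W over [I-1,I-2,II-1,II-2]: 5 consistent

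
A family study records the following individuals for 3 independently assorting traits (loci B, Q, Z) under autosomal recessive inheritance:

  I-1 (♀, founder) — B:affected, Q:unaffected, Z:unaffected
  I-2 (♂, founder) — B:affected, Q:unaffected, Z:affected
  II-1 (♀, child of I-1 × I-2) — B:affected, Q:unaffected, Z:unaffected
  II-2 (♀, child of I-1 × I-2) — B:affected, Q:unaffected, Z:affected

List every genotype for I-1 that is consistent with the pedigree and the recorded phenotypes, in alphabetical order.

I-1 ∈ {bb QQ Zz, bb Qq Zz}

B/I-1 aff ·: bb
B/I-2 aff ·: bb
B/II-1 aff I-1×I-2: bb
B/II-2 aff I-1×I-2: bb
⇒ B over [I-1,I-2,II-1,II-2]: 1 consistent
Q/I-1 un ·: QQ|Qq
Q/I-2 un ·: QQ|Qq
Q/II-1 un I-1×I-2: QQ|Qq
Q/II-2 un I-1×I-2: QQ|Qq
⇒ Q over [I-1,I-2,II-1,II-2]: 13 consistent
Z/I-1 un ·: Zz
Z/I-2 aff ·: zz
Z/II-1 un I-1×I-2: Zz
Z/II-2 aff I-1×I-2: zz
⇒ Z over [I-1,I-2,II-1,II-2]: 1 consistent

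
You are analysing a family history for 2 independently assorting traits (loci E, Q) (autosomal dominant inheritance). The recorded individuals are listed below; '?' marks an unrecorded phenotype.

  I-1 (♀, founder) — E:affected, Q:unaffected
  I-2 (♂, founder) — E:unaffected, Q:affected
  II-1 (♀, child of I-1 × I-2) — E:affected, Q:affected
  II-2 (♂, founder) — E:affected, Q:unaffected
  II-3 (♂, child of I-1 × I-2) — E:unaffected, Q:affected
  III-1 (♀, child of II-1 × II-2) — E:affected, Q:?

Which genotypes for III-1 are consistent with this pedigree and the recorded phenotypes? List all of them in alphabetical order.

E/I-1 aff ·: Ee
E/I-2 un ·: ee
E/II-1 aff I-1×I-2: Ee
E/II-2 aff ·: Ee|EE
E/II-3 un I-1×I-2: ee
E/III-1 aff II-1×II-2: Ee|EE
⇒ E over [I-1,I-2,II-1,II-2,II-3,III-1]: 4 consistent
Q/I-1 un ·: qq
Q/I-2 aff ·: Qq|QQ
Q/II-1 aff I-1×I-2: Qq
Q/II-2 un ·: qq
Q/II-3 aff I-1×I-2: Qq
Q/III-1 ? II-1×II-2: qq|Qq
⇒ Q over [I-1,I-2,II-1,II-2,II-3,III-1]: 4 consistent

III-1 ∈ {EE Qq, EE qq, Ee Qq, Ee qq}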